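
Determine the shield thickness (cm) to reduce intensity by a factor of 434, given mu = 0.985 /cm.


x = ln(factor) / mu
x = ln(434) / 0.985
x = 6.1655 cm

6.1655


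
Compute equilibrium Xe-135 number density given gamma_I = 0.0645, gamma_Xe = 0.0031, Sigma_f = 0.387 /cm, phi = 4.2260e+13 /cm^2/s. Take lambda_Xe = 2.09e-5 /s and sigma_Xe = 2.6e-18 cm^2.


Xe_eq = (gamma_I + gamma_Xe) * Sigma_f * phi / (lambda_Xe + sigma_Xe * phi)
Numerator = (0.0645 + 0.0031) * 0.387 * 4.2260e+13 = 1.105572e+12
Denominator = 2.09e-5 + 2.6e-18 * 4.2260e+13 = 1.307760e-04
Xe_eq = 1.105572e+12 / 1.307760e-04 = 8.4539e+15 /cm^3

8.4539e+15


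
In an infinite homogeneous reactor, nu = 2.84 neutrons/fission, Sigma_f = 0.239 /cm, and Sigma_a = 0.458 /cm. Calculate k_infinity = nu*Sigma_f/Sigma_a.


k_inf = nu * Sigma_f / Sigma_a
k_inf = 2.84 * 0.239 / 0.458
k_inf = 1.4820

1.4820


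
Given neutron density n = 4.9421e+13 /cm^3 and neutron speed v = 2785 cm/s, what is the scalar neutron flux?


phi = n * v
phi = 4.9421e+13 * 2785
phi = 1.3764e+17 /cm^2/s

1.3764e+17


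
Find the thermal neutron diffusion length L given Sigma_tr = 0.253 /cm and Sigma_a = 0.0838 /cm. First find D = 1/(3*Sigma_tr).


D = 1 / (3 * Sigma_tr) = 1 / (3 * 0.253) = 1.317523 cm
L = sqrt(D / Sigma_a)
L = sqrt(1.317523 / 0.0838)
L = 3.9651 cm

3.9651


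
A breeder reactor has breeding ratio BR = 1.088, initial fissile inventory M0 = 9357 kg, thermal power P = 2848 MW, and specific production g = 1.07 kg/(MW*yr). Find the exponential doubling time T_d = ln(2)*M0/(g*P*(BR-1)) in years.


Breeding gain G = BR - 1 = 1.088 - 1 = 0.088
Fissile production rate = g * P * G = 1.07 * 2848 * 0.088 = 268.16768 kg/yr
T_d = ln(2) * M0 / (g * P * G)
T_d = ln(2) * 9357 / 268.16768 = 24.186 yr

24.186


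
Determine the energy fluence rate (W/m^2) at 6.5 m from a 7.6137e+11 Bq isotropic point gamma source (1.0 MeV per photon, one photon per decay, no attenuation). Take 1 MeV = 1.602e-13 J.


psi = A * E * 1.602e-13 / (4*pi*r^2)
psi = 7.6137e+11 * 1.0 * 1.602e-13 / (4*pi*6.5^2)
psi = 2.2973e-04 W/m^2

2.2973e-04


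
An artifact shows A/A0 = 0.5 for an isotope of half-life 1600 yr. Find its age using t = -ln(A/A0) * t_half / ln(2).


lambda = ln(2) / t_half = ln(2) / 1600 = 4.332170e-04 /yr
t = -ln(A/A0) / lambda
t = -ln(0.5) / 4.332170e-04
t = 1600.0 yr

1600.0


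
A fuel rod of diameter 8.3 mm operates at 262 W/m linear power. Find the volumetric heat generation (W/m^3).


r = D / 2 / 1000 = 8.3 / 2 / 1000 = 0.00415 m
q''' = q' / (pi * r^2)
q''' = 262 / (pi * 0.00415^2)
q''' = 4.8423e+06 W/m^3

4.8423e+06


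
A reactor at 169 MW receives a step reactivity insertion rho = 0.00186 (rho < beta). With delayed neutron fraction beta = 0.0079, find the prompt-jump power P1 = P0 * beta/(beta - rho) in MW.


P1/P0 = beta / (beta - rho)
P1/P0 = 0.0079 / (0.0079 - 0.00186) = 1.307947
P1 = 169 * 1.307947 = 221.04 MW

221.04


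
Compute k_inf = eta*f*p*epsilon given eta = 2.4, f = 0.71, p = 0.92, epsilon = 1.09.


k_inf = eta * f * p * epsilon
k_inf = 2.4 * 0.71 * 0.92 * 1.09
k_inf = 1.7088

1.7088


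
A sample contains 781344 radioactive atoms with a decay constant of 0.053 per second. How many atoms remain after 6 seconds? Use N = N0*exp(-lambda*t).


N = N0 * exp(-lambda * t)
N = 781344 * exp(-0.053 * 6)
N = 568508

568508


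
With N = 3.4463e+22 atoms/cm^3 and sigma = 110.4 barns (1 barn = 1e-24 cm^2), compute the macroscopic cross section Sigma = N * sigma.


Sigma = N * sigma_barns * 1e-24
Sigma = 3.4463e+22 * 110.4 * 1e-24
Sigma = 3.8047 /cm

3.8047


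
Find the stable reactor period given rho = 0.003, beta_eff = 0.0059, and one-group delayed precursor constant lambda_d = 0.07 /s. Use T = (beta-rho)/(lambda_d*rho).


T = (beta - rho) / (lambda_d * rho)
T = (0.0059 - 0.003) / (0.07 * 0.003)
T = 13.810 s

13.810


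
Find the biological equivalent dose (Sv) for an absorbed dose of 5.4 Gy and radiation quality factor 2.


H = D * Q
H = 5.4 * 2
H = 10.800 Sv

10.800


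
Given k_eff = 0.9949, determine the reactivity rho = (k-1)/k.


rho = (k_eff - 1) / k_eff
rho = (0.9949 - 1) / 0.9949
rho = -0.0051261

-0.0051261


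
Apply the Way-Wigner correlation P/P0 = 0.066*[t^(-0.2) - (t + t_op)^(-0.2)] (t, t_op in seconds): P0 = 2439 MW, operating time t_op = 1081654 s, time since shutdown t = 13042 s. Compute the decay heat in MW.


P/P0 = 0.066 * [t^(-0.2) - (t + t_op)^(-0.2)]
P/P0 = 0.066 * [13042^(-0.2) - (13042 + 1081654)^(-0.2)]
P/P0 = 0.066 * [0.1502904 - 0.06196426] = 0.005829525
P = 2439 * 0.005829525 = 14.218 MW

14.218


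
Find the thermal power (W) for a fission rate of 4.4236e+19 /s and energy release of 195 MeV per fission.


P = fission_rate * E_MeV * 1.602e-13
P = 4.4236e+19 * 195 * 1.602e-13
P = 1.3819e+09 W

1.3819e+09


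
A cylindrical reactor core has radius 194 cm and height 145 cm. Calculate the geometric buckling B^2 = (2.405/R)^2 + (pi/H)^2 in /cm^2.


B^2 = (2.405/R)^2 + (pi/H)^2
B^2 = (2.405/194)^2 + (pi/145)^2
B^2 = 6.2311e-04 /cm^2

6.2311e-04


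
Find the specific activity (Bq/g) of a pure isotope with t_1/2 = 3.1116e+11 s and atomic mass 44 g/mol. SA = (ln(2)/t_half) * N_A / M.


lambda = ln(2) / t_half = ln(2) / 3.1116e+11 = 2.227623e-12 /s
SA = lambda * N_A / M
SA = 2.227623e-12 * 6.022e23 / 44
SA = 3.0488e+10 Bq/g

3.0488e+10


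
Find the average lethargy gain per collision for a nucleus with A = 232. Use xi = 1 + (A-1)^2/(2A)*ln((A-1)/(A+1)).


xi = 1 + (A-1)^2/(2A) * ln((A-1)/(A+1))
xi = 1 + (232-1)^2/(2*232) * ln((232-1)/(232 +1))
xi = 0.0085960

0.0085960


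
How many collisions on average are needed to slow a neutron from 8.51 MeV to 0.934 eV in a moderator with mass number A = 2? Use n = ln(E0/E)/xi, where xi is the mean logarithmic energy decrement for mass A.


xi = 1 + (A-1)^2/(2A)*ln((A-1)/(A+1)) = 0.7253469 (for A = 2)
n = ln(E0/E) / xi
n = ln(8.51e6 / 0.934) / 0.7253469
n = ln(9.111349e+06) / 0.7253469 = 22.093

22.093


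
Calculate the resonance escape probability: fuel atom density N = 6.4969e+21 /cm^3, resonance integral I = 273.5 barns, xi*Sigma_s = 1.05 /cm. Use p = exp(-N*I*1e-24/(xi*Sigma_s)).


p = exp(-N * I * 1e-24 / (xi*Sigma_s))
p = exp(-6.4969e+21 * 273.5 * 1e-24 / 1.05)
p = 0.18410

0.18410


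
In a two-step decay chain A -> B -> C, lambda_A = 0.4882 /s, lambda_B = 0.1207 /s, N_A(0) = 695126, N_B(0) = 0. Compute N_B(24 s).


N_B(t) = lambda_A * N_A0 / (lambda_B - lambda_A) * [exp(-lambda_A*t) - exp(-lambda_B*t)]
exp(-0.4882*24) = 8.155647e-06; exp(-0.1207*24) = 0.05519958
N_B = 0.4882 * 695126 / (0.1207 - 0.4882) * (8.155647e-06 - 0.05519958)
N_B = 50965

50965


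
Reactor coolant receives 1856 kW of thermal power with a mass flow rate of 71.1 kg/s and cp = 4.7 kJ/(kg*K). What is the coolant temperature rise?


dT = Q / (m_dot * cp)
dT = 1856 / (71.1 * 4.7)
dT = 5.5541 C

5.5541


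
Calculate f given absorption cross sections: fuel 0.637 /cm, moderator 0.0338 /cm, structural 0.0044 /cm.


f = Sigma_a_fuel / (Sigma_a_fuel + Sigma_a_mod + Sigma_a_other)
f = 0.637 / (0.637 + 0.0338 + 0.0044)
f = 0.94342

0.94342


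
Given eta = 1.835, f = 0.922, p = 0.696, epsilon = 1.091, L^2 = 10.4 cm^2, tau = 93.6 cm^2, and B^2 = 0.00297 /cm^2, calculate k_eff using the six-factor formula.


k_inf = eta*f*p*eps = 1.835*0.922*0.696*1.091 = 1.284698
P_TNL = 1/(1 + L^2*B^2) = 1/(1 + 10.4*0.00297) = 0.9700375
P_FNL = exp(-B^2*tau) = exp(-0.00297*93.6) = 0.7573029
k_eff = k_inf * P_TNL * P_FNL = 1.284698 * 0.9700375 * 0.7573029
k_eff = 0.94375

0.94375


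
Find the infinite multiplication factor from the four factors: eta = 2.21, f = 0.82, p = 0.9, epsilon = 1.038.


k_inf = eta * f * p * epsilon
k_inf = 2.21 * 0.82 * 0.9 * 1.038
k_inf = 1.6930

1.6930


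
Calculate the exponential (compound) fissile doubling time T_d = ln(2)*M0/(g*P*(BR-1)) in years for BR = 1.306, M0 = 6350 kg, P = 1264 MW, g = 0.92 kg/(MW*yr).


Breeding gain G = BR - 1 = 1.306 - 1 = 0.306
Fissile production rate = g * P * G = 0.92 * 1264 * 0.306 = 355.84128 kg/yr
T_d = ln(2) * M0 / (g * P * G)
T_d = ln(2) * 6350 / 355.84128 = 12.369 yr

12.369


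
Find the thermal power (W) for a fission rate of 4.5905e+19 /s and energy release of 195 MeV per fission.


P = fission_rate * E_MeV * 1.602e-13
P = 4.5905e+19 * 195 * 1.602e-13
P = 1.4340e+09 W

1.4340e+09


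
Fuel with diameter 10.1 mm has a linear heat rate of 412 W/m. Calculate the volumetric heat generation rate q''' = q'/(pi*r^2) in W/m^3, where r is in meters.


r = D / 2 / 1000 = 10.1 / 2 / 1000 = 0.00505 m
q''' = q' / (pi * r^2)
q''' = 412 / (pi * 0.00505^2)
q''' = 5.1424e+06 W/m^3

5.1424e+06


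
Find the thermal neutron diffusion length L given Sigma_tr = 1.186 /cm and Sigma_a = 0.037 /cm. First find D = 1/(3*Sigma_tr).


D = 1 / (3 * Sigma_tr) = 1 / (3 * 1.186) = 0.2810568 cm
L = sqrt(D / Sigma_a)
L = sqrt(0.2810568 / 0.037)
L = 2.7561 cm

2.7561


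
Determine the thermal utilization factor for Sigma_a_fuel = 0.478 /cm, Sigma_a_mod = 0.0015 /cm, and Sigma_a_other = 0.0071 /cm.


f = Sigma_a_fuel / (Sigma_a_fuel + Sigma_a_mod + Sigma_a_other)
f = 0.478 / (0.478 + 0.0015 + 0.0071)
f = 0.98233

0.98233


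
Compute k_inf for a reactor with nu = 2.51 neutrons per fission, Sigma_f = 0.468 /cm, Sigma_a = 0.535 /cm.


k_inf = nu * Sigma_f / Sigma_a
k_inf = 2.51 * 0.468 / 0.535
k_inf = 2.1957

2.1957


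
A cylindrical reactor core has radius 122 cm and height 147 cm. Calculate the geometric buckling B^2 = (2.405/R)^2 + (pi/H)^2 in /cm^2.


B^2 = (2.405/R)^2 + (pi/H)^2
B^2 = (2.405/122)^2 + (pi/147)^2
B^2 = 8.4534e-04 /cm^2

8.4534e-04


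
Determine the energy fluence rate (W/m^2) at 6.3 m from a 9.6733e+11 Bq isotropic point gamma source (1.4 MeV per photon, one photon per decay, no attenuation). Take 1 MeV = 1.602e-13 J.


psi = A * E * 1.602e-13 / (4*pi*r^2)
psi = 9.6733e+11 * 1.4 * 1.602e-13 / (4*pi*6.3^2)
psi = 4.3498e-04 W/m^2

4.3498e-04


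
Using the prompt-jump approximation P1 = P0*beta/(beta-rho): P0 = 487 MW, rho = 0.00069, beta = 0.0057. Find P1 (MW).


P1/P0 = beta / (beta - rho)
P1/P0 = 0.0057 / (0.0057 - 0.00069) = 1.137725
P1 = 487 * 1.137725 = 554.07 MW

554.07


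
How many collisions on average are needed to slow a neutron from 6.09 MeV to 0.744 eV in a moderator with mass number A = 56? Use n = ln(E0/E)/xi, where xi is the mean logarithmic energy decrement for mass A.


xi = 1 + (A-1)^2/(2A)*ln((A-1)/(A+1)) = 0.03529286 (for A = 56)
n = ln(E0/E) / xi
n = ln(6.09e6 / 0.744) / 0.03529286
n = ln(8.185484e+06) / 0.03529286 = 451.02

451.02


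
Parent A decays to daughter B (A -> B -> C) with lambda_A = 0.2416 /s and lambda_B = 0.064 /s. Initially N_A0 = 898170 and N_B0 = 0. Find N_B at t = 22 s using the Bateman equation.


N_B(t) = lambda_A * N_A0 / (lambda_B - lambda_A) * [exp(-lambda_A*t) - exp(-lambda_B*t)]
exp(-0.2416*22) = 0.004916295; exp(-0.064*22) = 0.2446321
N_B = 0.2416 * 898170 / (0.064 - 0.2416) * (0.004916295 - 0.2446321)
N_B = 292893

292893


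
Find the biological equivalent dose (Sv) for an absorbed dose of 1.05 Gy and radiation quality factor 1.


H = D * Q
H = 1.05 * 1
H = 1.0500 Sv

1.0500


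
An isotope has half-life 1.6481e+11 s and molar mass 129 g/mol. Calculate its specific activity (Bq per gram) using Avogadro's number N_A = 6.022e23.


lambda = ln(2) / t_half = ln(2) / 1.6481e+11 = 4.205735e-12 /s
SA = lambda * N_A / M
SA = 4.205735e-12 * 6.022e23 / 129
SA = 1.9633e+10 Bq/g

1.9633e+10


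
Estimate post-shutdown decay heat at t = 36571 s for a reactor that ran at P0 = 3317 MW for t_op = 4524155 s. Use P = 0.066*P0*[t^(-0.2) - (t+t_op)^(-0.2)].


P/P0 = 0.066 * [t^(-0.2) - (t + t_op)^(-0.2)]
P/P0 = 0.066 * [36571^(-0.2) - (36571 + 4524155)^(-0.2)]
P/P0 = 0.066 * [0.1222848 - 0.04657933] = 0.004996561
P = 3317 * 0.004996561 = 16.574 MW

16.574


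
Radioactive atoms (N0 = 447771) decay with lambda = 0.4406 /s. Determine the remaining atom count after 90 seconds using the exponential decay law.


N = N0 * exp(-lambda * t)
N = 447771 * exp(-0.4406 * 90)
N = 2.6887e-12

2.6887e-12


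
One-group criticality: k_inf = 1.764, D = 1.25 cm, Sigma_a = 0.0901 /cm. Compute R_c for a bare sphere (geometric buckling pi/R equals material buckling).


L^2 = D / Sigma_a = 1.25 / 0.0901 = 13.87347 cm^2
B_m^2 = (k_inf - 1) / L^2 = (1.764 - 1) / 13.87347 = 0.05506914 /cm^2
For a bare sphere: B_g = pi/R, so R_c = pi / sqrt(B_m^2)
R_c = pi / sqrt(0.05506914) = 13.387 cm

13.387


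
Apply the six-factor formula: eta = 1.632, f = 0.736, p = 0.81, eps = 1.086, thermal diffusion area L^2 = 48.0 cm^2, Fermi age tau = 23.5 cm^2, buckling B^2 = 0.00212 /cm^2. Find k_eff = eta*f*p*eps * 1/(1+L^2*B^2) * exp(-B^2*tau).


k_inf = eta*f*p*eps = 1.632*0.736*0.81*1.086 = 1.056605
P_TNL = 1/(1 + L^2*B^2) = 1/(1 + 48.0*0.00212) = 0.9076387
P_FNL = exp(-B^2*tau) = exp(-0.00212*23.5) = 0.9514007
k_eff = k_inf * P_TNL * P_FNL = 1.056605 * 0.9076387 * 0.9514007
k_eff = 0.91241

0.91241


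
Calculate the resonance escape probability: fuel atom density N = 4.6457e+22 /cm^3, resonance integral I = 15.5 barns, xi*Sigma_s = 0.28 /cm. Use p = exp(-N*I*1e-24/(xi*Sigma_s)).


p = exp(-N * I * 1e-24 / (xi*Sigma_s))
p = exp(-4.6457e+22 * 15.5 * 1e-24 / 0.28)
p = 0.076403

0.076403


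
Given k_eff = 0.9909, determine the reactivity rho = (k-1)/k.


rho = (k_eff - 1) / k_eff
rho = (0.9909 - 1) / 0.9909
rho = -0.0091836

-0.0091836


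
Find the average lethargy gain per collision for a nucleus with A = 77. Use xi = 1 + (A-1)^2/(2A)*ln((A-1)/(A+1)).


xi = 1 + (A-1)^2/(2A) * ln((A-1)/(A+1))
xi = 1 + (77-1)^2/(2*77) * ln((77-1)/(77 +1))
xi = 0.025751

0.025751


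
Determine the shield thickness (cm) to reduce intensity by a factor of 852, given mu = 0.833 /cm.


x = ln(factor) / mu
x = ln(852) / 0.833
x = 8.1003 cm

8.1003


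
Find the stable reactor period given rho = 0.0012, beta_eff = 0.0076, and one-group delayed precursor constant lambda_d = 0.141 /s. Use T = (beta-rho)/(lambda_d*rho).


T = (beta - rho) / (lambda_d * rho)
T = (0.0076 - 0.0012) / (0.141 * 0.0012)
T = 37.825 s

37.825


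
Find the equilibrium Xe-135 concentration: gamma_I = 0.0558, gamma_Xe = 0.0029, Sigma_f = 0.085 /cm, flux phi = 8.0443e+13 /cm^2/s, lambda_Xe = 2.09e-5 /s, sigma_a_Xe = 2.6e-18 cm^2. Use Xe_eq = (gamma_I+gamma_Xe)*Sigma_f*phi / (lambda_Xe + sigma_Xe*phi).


Xe_eq = (gamma_I + gamma_Xe) * Sigma_f * phi / (lambda_Xe + sigma_Xe * phi)
Numerator = (0.0558 + 0.0029) * 0.085 * 8.0443e+13 = 4.013703e+11
Denominator = 2.09e-5 + 2.6e-18 * 8.0443e+13 = 2.300518e-04
Xe_eq = 4.013703e+11 / 2.300518e-04 = 1.7447e+15 /cm^3

1.7447e+15


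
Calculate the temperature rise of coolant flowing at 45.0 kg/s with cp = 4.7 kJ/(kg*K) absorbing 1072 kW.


dT = Q / (m_dot * cp)
dT = 1072 / (45.0 * 4.7)
dT = 5.0686 C

5.0686


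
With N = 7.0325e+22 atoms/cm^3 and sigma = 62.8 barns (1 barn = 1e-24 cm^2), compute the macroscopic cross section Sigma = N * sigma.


Sigma = N * sigma_barns * 1e-24
Sigma = 7.0325e+22 * 62.8 * 1e-24
Sigma = 4.4164 /cm

4.4164


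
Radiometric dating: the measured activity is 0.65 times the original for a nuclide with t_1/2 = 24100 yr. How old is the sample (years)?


lambda = ln(2) / t_half = ln(2) / 24100 = 2.876129e-05 /yr
t = -ln(A/A0) / lambda
t = -ln(0.65) / 2.876129e-05
t = 14978 yr

14978


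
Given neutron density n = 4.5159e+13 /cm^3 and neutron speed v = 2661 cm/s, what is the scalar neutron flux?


phi = n * v
phi = 4.5159e+13 * 2661
phi = 1.2017e+17 /cm^2/s

1.2017e+17


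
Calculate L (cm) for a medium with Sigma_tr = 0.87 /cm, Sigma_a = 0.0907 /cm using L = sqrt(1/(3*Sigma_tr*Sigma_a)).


D = 1 / (3 * Sigma_tr) = 1 / (3 * 0.87) = 0.3831418 cm
L = sqrt(D / Sigma_a)
L = sqrt(0.3831418 / 0.0907)
L = 2.0553 cm

2.0553


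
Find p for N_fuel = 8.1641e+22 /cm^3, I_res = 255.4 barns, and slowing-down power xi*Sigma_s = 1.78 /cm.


p = exp(-N * I * 1e-24 / (xi*Sigma_s))
p = exp(-8.1641e+22 * 255.4 * 1e-24 / 1.78)
p = 8.1776e-06

8.1776e-06


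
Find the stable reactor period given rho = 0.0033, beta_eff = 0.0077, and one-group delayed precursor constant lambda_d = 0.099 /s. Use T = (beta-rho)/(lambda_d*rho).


T = (beta - rho) / (lambda_d * rho)
T = (0.0077 - 0.0033) / (0.099 * 0.0033)
T = 13.468 s

13.468


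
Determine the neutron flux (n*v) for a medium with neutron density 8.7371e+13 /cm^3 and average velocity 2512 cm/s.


phi = n * v
phi = 8.7371e+13 * 2512
phi = 2.1948e+17 /cm^2/s

2.1948e+17


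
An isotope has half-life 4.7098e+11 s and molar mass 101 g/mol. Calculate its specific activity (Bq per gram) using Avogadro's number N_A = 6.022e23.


lambda = ln(2) / t_half = ln(2) / 4.7098e+11 = 1.471713e-12 /s
SA = lambda * N_A / M
SA = 1.471713e-12 * 6.022e23 / 101
SA = 8.7749e+09 Bq/g

8.7749e+09


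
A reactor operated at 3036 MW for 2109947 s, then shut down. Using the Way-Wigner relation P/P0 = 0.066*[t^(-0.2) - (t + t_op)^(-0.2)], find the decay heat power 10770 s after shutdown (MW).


P/P0 = 0.066 * [t^(-0.2) - (t + t_op)^(-0.2)]
P/P0 = 0.066 * [10770^(-0.2) - (10770 + 2109947)^(-0.2)]
P/P0 = 0.066 * [0.1561553 - 0.05428795] = 0.006723245
P = 3036 * 0.006723245 = 20.412 MW

20.412


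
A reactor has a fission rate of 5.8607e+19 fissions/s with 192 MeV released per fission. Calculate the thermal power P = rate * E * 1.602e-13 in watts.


P = fission_rate * E_MeV * 1.602e-13
P = 5.8607e+19 * 192 * 1.602e-13
P = 1.8027e+09 W

1.8027e+09


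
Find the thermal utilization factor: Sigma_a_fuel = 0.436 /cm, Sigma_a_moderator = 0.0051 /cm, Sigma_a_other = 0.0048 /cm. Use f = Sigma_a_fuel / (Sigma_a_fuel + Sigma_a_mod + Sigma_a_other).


f = Sigma_a_fuel / (Sigma_a_fuel + Sigma_a_mod + Sigma_a_other)
f = 0.436 / (0.436 + 0.0051 + 0.0048)
f = 0.97780

0.97780


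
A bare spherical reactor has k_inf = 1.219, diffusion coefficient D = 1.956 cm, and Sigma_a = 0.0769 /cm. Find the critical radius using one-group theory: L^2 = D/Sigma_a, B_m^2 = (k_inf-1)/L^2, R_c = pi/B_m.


L^2 = D / Sigma_a = 1.956 / 0.0769 = 25.43563 cm^2
B_m^2 = (k_inf - 1) / L^2 = (1.219 - 1) / 25.43563 = 0.008609970 /cm^2
For a bare sphere: B_g = pi/R, so R_c = pi / sqrt(B_m^2)
R_c = pi / sqrt(0.008609970) = 33.857 cm

33.857


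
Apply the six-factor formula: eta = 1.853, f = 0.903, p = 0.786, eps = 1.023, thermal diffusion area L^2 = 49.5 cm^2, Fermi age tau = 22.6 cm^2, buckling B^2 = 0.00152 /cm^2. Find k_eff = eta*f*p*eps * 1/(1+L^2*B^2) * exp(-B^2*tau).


k_inf = eta*f*p*eps = 1.853*0.903*0.786*1.023 = 1.345431
P_TNL = 1/(1 + L^2*B^2) = 1/(1 + 49.5*0.00152) = 0.9300249
P_FNL = exp(-B^2*tau) = exp(-0.00152*22.6) = 0.9662313
k_eff = k_inf * P_TNL * P_FNL = 1.345431 * 0.9300249 * 0.9662313
k_eff = 1.2090

1.2090


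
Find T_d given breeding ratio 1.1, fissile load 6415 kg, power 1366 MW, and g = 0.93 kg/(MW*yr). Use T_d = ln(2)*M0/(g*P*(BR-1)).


Breeding gain G = BR - 1 = 1.1 - 1 = 0.1
Fissile production rate = g * P * G = 0.93 * 1366 * 0.1 = 127.038 kg/yr
T_d = ln(2) * M0 / (g * P * G)
T_d = ln(2) * 6415 / 127.038 = 35.002 yr

35.002


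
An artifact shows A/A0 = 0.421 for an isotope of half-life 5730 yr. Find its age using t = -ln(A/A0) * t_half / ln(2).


lambda = ln(2) / t_half = ln(2) / 5730 = 1.209681e-04 /yr
t = -ln(A/A0) / lambda
t = -ln(0.421) / 1.209681e-04
t = 7151.7 yr

7151.7


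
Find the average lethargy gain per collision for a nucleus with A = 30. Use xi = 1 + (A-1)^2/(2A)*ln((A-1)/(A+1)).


xi = 1 + (A-1)^2/(2A) * ln((A-1)/(A+1))
xi = 1 + (30-1)^2/(2*30) * ln((30-1)/(30 +1))
xi = 0.065209

0.065209


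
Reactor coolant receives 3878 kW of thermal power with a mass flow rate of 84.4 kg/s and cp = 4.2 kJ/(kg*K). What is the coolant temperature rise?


dT = Q / (m_dot * cp)
dT = 3878 / (84.4 * 4.2)
dT = 10.940 C

10.940


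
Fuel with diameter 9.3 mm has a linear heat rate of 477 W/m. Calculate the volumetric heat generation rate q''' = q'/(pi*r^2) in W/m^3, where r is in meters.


r = D / 2 / 1000 = 9.3 / 2 / 1000 = 0.00465 m
q''' = q' / (pi * r^2)
q''' = 477 / (pi * 0.00465^2)
q''' = 7.0220e+06 W/m^3

7.0220e+06


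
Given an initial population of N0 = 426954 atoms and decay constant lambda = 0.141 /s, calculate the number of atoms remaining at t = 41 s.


N = N0 * exp(-lambda * t)
N = 426954 * exp(-0.141 * 41)
N = 1317.4

1317.4


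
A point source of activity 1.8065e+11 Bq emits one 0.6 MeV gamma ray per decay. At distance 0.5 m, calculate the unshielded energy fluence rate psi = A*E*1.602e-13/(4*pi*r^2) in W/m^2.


psi = A * E * 1.602e-13 / (4*pi*r^2)
psi = 1.8065e+11 * 0.6 * 1.602e-13 / (4*pi*0.5^2)
psi = 0.0055272 W/m^2

0.0055272


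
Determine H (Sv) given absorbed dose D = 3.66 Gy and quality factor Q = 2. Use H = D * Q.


H = D * Q
H = 3.66 * 2
H = 7.3200 Sv

7.3200


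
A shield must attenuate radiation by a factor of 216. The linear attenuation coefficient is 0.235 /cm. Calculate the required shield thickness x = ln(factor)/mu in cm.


x = ln(factor) / mu
x = ln(216) / 0.235
x = 22.874 cm

22.874


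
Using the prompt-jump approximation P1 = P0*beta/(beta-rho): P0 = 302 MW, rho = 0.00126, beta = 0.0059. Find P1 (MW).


P1/P0 = beta / (beta - rho)
P1/P0 = 0.0059 / (0.0059 - 0.00126) = 1.271552
P1 = 302 * 1.271552 = 384.01 MW

384.01


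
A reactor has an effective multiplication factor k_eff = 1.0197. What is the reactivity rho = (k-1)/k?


rho = (k_eff - 1) / k_eff
rho = (1.0197 - 1) / 1.0197
rho = 0.019319

0.019319


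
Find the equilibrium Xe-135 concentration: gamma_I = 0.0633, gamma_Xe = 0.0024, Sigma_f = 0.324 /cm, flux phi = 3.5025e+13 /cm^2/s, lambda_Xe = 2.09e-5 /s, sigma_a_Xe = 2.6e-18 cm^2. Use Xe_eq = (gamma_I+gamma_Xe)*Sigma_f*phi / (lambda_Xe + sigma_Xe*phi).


Xe_eq = (gamma_I + gamma_Xe) * Sigma_f * phi / (lambda_Xe + sigma_Xe * phi)
Numerator = (0.0633 + 0.0024) * 0.324 * 3.5025e+13 = 7.455702e+11
Denominator = 2.09e-5 + 2.6e-18 * 3.5025e+13 = 1.119650e-04
Xe_eq = 7.455702e+11 / 1.119650e-04 = 6.6590e+15 /cm^3

6.6590e+15


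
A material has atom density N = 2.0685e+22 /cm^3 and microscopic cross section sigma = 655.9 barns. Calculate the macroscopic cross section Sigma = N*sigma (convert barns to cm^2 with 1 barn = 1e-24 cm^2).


Sigma = N * sigma_barns * 1e-24
Sigma = 2.0685e+22 * 655.9 * 1e-24
Sigma = 13.567 /cm

13.567


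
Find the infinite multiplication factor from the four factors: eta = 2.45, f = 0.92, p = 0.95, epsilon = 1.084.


k_inf = eta * f * p * epsilon
k_inf = 2.45 * 0.92 * 0.95 * 1.084
k_inf = 2.3212

2.3212


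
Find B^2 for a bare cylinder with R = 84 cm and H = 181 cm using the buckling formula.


B^2 = (2.405/R)^2 + (pi/H)^2
B^2 = (2.405/84)^2 + (pi/181)^2
B^2 = 0.0011210 /cm^2

0.0011210


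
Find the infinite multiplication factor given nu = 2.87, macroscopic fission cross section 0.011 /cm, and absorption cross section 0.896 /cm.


k_inf = nu * Sigma_f / Sigma_a
k_inf = 2.87 * 0.011 / 0.896
k_inf = 0.035234

0.035234


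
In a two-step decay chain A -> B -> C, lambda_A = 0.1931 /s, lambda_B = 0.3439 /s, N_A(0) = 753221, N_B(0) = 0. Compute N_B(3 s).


N_B(t) = lambda_A * N_A0 / (lambda_B - lambda_A) * [exp(-lambda_A*t) - exp(-lambda_B*t)]
exp(-0.1931*3) = 0.5602904; exp(-0.3439*3) = 0.3564006
N_B = 0.1931 * 753221 / (0.3439 - 0.1931) * (0.5602904 - 0.3564006)
N_B = 196652

196652


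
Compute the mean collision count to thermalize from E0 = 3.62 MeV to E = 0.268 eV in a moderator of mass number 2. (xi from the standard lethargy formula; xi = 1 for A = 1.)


xi = 1 + (A-1)^2/(2A)*ln((A-1)/(A+1)) = 0.7253469 (for A = 2)
n = ln(E0/E) / xi
n = ln(3.62e6 / 0.268) / 0.7253469
n = ln(1.350746e+07) / 0.7253469 = 22.636

22.636


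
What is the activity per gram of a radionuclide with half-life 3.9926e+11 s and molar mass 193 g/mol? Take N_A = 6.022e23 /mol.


lambda = ln(2) / t_half = ln(2) / 3.9926e+11 = 1.736080e-12 /s
SA = lambda * N_A / M
SA = 1.736080e-12 * 6.022e23 / 193
SA = 5.4169e+09 Bq/g

5.4169e+09


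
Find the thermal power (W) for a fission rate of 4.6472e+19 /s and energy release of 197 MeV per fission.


P = fission_rate * E_MeV * 1.602e-13
P = 4.6472e+19 * 197 * 1.602e-13
P = 1.4666e+09 W

1.4666e+09


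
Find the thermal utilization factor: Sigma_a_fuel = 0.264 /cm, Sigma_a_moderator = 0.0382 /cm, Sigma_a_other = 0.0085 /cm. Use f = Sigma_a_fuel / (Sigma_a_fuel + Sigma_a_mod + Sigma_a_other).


f = Sigma_a_fuel / (Sigma_a_fuel + Sigma_a_mod + Sigma_a_other)
f = 0.264 / (0.264 + 0.0382 + 0.0085)
f = 0.84969

0.84969


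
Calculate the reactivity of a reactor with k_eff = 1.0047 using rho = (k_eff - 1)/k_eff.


rho = (k_eff - 1) / k_eff
rho = (1.0047 - 1) / 1.0047
rho = 0.0046780

0.0046780


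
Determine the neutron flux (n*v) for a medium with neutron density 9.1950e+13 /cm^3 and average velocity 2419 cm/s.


phi = n * v
phi = 9.1950e+13 * 2419
phi = 2.2243e+17 /cm^2/s

2.2243e+17


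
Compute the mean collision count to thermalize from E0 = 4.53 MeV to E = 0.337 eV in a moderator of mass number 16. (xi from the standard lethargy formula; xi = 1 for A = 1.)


xi = 1 + (A-1)^2/(2A)*ln((A-1)/(A+1)) = 0.1199467 (for A = 16)
n = ln(E0/E) / xi
n = ln(4.53e6 / 0.337) / 0.1199467
n = ln(1.344214e+07) / 0.1199467 = 136.84

136.84


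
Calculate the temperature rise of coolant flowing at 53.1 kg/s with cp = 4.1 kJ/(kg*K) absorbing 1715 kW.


dT = Q / (m_dot * cp)
dT = 1715 / (53.1 * 4.1)
dT = 7.8775 C

7.8775


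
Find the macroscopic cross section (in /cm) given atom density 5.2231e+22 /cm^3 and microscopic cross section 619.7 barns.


Sigma = N * sigma_barns * 1e-24
Sigma = 5.2231e+22 * 619.7 * 1e-24
Sigma = 32.368 /cm

32.368


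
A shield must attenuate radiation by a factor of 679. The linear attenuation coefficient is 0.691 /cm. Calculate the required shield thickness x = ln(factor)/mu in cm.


x = ln(factor) / mu
x = ln(679) / 0.691
x = 9.4365 cm

9.4365


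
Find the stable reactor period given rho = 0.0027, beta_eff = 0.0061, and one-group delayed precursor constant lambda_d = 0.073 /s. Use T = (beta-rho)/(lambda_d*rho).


T = (beta - rho) / (lambda_d * rho)
T = (0.0061 - 0.0027) / (0.073 * 0.0027)
T = 17.250 s

17.250


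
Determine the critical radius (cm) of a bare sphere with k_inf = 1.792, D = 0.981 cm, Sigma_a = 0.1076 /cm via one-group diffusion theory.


L^2 = D / Sigma_a = 0.981 / 0.1076 = 9.117100 cm^2
B_m^2 = (k_inf - 1) / L^2 = (1.792 - 1) / 9.117100 = 0.08686973 /cm^2
For a bare sphere: B_g = pi/R, so R_c = pi / sqrt(B_m^2)
R_c = pi / sqrt(0.08686973) = 10.659 cm

10.659


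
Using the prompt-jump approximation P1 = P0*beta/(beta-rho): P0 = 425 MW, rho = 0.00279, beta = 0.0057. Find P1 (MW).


P1/P0 = beta / (beta - rho)
P1/P0 = 0.0057 / (0.0057 - 0.00279) = 1.958763
P1 = 425 * 1.958763 = 832.47 MW

832.47


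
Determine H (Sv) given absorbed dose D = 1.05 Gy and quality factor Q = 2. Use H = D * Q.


H = D * Q
H = 1.05 * 2
H = 2.1000 Sv

2.1000


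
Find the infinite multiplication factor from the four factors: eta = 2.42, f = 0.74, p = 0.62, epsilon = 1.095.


k_inf = eta * f * p * epsilon
k_inf = 2.42 * 0.74 * 0.62 * 1.095
k_inf = 1.2158

1.2158


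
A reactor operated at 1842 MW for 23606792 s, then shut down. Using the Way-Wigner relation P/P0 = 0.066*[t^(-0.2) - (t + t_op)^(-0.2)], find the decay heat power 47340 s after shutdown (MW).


P/P0 = 0.066 * [t^(-0.2) - (t + t_op)^(-0.2)]
P/P0 = 0.066 * [47340^(-0.2) - (47340 + 23606792)^(-0.2)]
P/P0 = 0.066 * [0.1161327 - 0.03351341] = 0.005452873
P = 1842 * 0.005452873 = 10.044 MW

10.044


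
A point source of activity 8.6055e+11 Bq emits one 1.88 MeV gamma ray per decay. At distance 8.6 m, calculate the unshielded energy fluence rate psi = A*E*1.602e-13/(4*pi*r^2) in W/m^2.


psi = A * E * 1.602e-13 / (4*pi*r^2)
psi = 8.6055e+11 * 1.88 * 1.602e-13 / (4*pi*8.6^2)
psi = 2.7886e-04 W/m^2

2.7886e-04


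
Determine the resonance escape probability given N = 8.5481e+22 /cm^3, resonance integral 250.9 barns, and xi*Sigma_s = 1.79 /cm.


p = exp(-N * I * 1e-24 / (xi*Sigma_s))
p = exp(-8.5481e+22 * 250.9 * 1e-24 / 1.79)
p = 6.2579e-06

6.2579e-06


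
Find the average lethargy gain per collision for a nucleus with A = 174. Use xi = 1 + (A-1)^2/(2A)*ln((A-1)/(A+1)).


xi = 1 + (A-1)^2/(2A) * ln((A-1)/(A+1))
xi = 1 + (174-1)^2/(2*174) * ln((174-1)/(174 +1))
xi = 0.011450

0.011450


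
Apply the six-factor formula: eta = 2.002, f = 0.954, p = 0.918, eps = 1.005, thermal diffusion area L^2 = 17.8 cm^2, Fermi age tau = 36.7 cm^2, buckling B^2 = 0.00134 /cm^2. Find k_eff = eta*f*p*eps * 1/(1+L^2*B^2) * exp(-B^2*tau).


k_inf = eta*f*p*eps = 2.002*0.954*0.918*1.005 = 1.762062
P_TNL = 1/(1 + L^2*B^2) = 1/(1 + 17.8*0.00134) = 0.9767037
P_FNL = exp(-B^2*tau) = exp(-0.00134*36.7) = 0.9520117
k_eff = k_inf * P_TNL * P_FNL = 1.762062 * 0.9767037 * 0.9520117
k_eff = 1.6384

1.6384


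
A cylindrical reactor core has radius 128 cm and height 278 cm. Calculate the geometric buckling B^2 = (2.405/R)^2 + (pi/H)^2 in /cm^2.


B^2 = (2.405/R)^2 + (pi/H)^2
B^2 = (2.405/128)^2 + (pi/278)^2
B^2 = 4.8073e-04 /cm^2

4.8073e-04


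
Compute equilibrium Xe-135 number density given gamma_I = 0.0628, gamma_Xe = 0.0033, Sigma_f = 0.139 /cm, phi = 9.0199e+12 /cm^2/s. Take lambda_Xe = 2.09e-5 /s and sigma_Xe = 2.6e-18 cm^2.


Xe_eq = (gamma_I + gamma_Xe) * Sigma_f * phi / (lambda_Xe + sigma_Xe * phi)
Numerator = (0.0628 + 0.0033) * 0.139 * 9.0199e+12 = 8.287394e+10
Denominator = 2.09e-5 + 2.6e-18 * 9.0199e+12 = 4.435174e-05
Xe_eq = 8.287394e+10 / 4.435174e-05 = 1.8686e+15 /cm^3

1.8686e+15


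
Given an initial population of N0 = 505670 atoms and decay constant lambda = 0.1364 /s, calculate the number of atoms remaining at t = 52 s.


N = N0 * exp(-lambda * t)
N = 505670 * exp(-0.1364 * 52)
N = 420.25

420.25


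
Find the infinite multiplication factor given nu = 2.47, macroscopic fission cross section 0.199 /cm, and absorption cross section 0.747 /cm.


k_inf = nu * Sigma_f / Sigma_a
k_inf = 2.47 * 0.199 / 0.747
k_inf = 0.65801

0.65801


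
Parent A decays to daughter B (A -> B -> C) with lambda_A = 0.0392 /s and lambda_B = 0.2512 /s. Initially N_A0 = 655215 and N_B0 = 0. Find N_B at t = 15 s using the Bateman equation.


N_B(t) = lambda_A * N_A0 / (lambda_B - lambda_A) * [exp(-lambda_A*t) - exp(-lambda_B*t)]
exp(-0.0392*15) = 0.5554370; exp(-0.2512*15) = 0.02309821
N_B = 0.0392 * 655215 / (0.2512 - 0.0392) * (0.5554370 - 0.02309821)
N_B = 64494

64494


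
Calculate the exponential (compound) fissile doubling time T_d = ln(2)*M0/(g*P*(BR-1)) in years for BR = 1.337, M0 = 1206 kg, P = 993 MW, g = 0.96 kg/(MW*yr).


Breeding gain G = BR - 1 = 1.337 - 1 = 0.337
Fissile production rate = g * P * G = 0.96 * 993 * 0.337 = 321.25536 kg/yr
T_d = ln(2) * M0 / (g * P * G)
T_d = ln(2) * 1206 / 321.25536 = 2.6021 yr

2.6021


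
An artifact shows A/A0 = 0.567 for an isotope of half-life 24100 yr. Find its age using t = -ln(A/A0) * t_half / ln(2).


lambda = ln(2) / t_half = ln(2) / 24100 = 2.876129e-05 /yr
t = -ln(A/A0) / lambda
t = -ln(0.567) / 2.876129e-05
t = 19728 yr

19728


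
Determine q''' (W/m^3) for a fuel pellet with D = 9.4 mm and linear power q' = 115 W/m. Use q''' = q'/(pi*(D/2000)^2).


r = D / 2 / 1000 = 9.4 / 2 / 1000 = 0.0047 m
q''' = q' / (pi * r^2)
q''' = 115 / (pi * 0.0047^2)
q''' = 1.6571e+06 W/m^3

1.6571e+06


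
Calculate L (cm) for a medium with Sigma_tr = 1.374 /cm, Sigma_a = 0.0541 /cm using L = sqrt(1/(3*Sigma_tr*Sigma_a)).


D = 1 / (3 * Sigma_tr) = 1 / (3 * 1.374) = 0.2426007 cm
L = sqrt(D / Sigma_a)
L = sqrt(0.2426007 / 0.0541)
L = 2.1176 cm

2.1176


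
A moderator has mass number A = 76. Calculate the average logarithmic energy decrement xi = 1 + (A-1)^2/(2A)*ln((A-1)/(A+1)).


xi = 1 + (A-1)^2/(2A) * ln((A-1)/(A+1))
xi = 1 + (76-1)^2/(2*76) * ln((76-1)/(76 +1))
xi = 0.026086

0.026086


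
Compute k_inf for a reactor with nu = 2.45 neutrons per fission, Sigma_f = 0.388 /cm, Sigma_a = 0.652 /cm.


k_inf = nu * Sigma_f / Sigma_a
k_inf = 2.45 * 0.388 / 0.652
k_inf = 1.4580

1.4580


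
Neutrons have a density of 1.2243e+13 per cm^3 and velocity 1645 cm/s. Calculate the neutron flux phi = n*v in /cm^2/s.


phi = n * v
phi = 1.2243e+13 * 1645
phi = 2.0140e+16 /cm^2/s

2.0140e+16


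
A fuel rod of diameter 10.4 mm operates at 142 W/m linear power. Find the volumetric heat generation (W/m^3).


r = D / 2 / 1000 = 10.4 / 2 / 1000 = 0.0052 m
q''' = q' / (pi * r^2)
q''' = 142 / (pi * 0.0052^2)
q''' = 1.6716e+06 W/m^3

1.6716e+06


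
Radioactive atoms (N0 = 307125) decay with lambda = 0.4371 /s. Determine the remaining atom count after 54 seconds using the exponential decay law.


N = N0 * exp(-lambda * t)
N = 307125 * exp(-0.4371 * 54)
N = 1.7238e-05

1.7238e-05


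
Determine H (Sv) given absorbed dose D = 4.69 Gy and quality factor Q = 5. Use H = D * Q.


H = D * Q
H = 4.69 * 5
H = 23.450 Sv

23.450


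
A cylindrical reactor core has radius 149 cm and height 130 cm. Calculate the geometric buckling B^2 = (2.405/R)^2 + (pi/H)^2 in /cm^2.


B^2 = (2.405/R)^2 + (pi/H)^2
B^2 = (2.405/149)^2 + (pi/130)^2
B^2 = 8.4453e-04 /cm^2

8.4453e-04


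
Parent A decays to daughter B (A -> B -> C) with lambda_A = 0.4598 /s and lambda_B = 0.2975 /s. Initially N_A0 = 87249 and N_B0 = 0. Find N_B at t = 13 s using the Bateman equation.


N_B(t) = lambda_A * N_A0 / (lambda_B - lambda_A) * [exp(-lambda_A*t) - exp(-lambda_B*t)]
exp(-0.4598*13) = 0.002535410; exp(-0.2975*13) = 0.02091058
N_B = 0.4598 * 87249 / (0.2975 - 0.4598) * (0.002535410 - 0.02091058)
N_B = 4541.9

4541.9


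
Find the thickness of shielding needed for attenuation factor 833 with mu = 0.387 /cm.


x = ln(factor) / mu
x = ln(833) / 0.387
x = 17.377 cm

17.377


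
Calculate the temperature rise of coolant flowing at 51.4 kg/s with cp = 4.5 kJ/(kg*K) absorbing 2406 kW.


dT = Q / (m_dot * cp)
dT = 2406 / (51.4 * 4.5)
dT = 10.402 C

10.402


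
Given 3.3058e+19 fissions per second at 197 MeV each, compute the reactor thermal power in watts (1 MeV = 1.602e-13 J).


P = fission_rate * E_MeV * 1.602e-13
P = 3.3058e+19 * 197 * 1.602e-13
P = 1.0433e+09 W

1.0433e+09


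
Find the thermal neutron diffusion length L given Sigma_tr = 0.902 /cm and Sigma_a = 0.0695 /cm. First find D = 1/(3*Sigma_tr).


D = 1 / (3 * Sigma_tr) = 1 / (3 * 0.902) = 0.3695492 cm
L = sqrt(D / Sigma_a)
L = sqrt(0.3695492 / 0.0695)
L = 2.3059 cm

2.3059


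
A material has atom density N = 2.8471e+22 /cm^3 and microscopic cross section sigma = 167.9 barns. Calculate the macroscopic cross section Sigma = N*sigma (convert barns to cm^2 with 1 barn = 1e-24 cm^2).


Sigma = N * sigma_barns * 1e-24
Sigma = 2.8471e+22 * 167.9 * 1e-24
Sigma = 4.7803 /cm

4.7803


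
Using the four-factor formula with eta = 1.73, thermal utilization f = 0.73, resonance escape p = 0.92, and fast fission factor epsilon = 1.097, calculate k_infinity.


k_inf = eta * f * p * epsilon
k_inf = 1.73 * 0.73 * 0.92 * 1.097
k_inf = 1.2746

1.2746


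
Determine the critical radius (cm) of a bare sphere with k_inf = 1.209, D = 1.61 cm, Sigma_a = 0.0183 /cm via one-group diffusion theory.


L^2 = D / Sigma_a = 1.61 / 0.0183 = 87.97814 cm^2
B_m^2 = (k_inf - 1) / L^2 = (1.209 - 1) / 87.97814 = 0.002375590 /cm^2
For a bare sphere: B_g = pi/R, so R_c = pi / sqrt(B_m^2)
R_c = pi / sqrt(0.002375590) = 64.456 cm

64.456


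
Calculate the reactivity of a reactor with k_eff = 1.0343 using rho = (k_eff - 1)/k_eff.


rho = (k_eff - 1) / k_eff
rho = (1.0343 - 1) / 1.0343
rho = 0.033163

0.033163


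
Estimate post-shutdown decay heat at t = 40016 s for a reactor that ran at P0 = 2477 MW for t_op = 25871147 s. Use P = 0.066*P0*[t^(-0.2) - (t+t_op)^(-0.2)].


P/P0 = 0.066 * [t^(-0.2) - (t + t_op)^(-0.2)]
P/P0 = 0.066 * [40016^(-0.2) - (40016 + 25871147)^(-0.2)]
P/P0 = 0.066 * [0.1201028 - 0.03290809] = 0.005754851
P = 2477 * 0.005754851 = 14.255 MW

14.255


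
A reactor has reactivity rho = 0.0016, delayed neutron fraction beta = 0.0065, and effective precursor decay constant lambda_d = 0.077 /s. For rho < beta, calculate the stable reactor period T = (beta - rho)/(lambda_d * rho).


T = (beta - rho) / (lambda_d * rho)
T = (0.0065 - 0.0016) / (0.077 * 0.0016)
T = 39.773 s

39.773


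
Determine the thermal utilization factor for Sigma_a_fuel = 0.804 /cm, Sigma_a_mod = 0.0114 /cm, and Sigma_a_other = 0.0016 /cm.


f = Sigma_a_fuel / (Sigma_a_fuel + Sigma_a_mod + Sigma_a_other)
f = 0.804 / (0.804 + 0.0114 + 0.0016)
f = 0.98409

0.98409


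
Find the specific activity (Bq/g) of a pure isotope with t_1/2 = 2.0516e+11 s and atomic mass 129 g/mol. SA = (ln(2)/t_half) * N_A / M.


lambda = ln(2) / t_half = ln(2) / 2.0516e+11 = 3.378569e-12 /s
SA = lambda * N_A / M
SA = 3.378569e-12 * 6.022e23 / 129
SA = 1.5772e+10 Bq/g

1.5772e+10


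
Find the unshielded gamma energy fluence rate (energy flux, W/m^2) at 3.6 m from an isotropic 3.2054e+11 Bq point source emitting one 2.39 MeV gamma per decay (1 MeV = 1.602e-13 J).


psi = A * E * 1.602e-13 / (4*pi*r^2)
psi = 3.2054e+11 * 2.39 * 1.602e-13 / (4*pi*3.6^2)
psi = 7.5358e-04 W/m^2

7.5358e-04


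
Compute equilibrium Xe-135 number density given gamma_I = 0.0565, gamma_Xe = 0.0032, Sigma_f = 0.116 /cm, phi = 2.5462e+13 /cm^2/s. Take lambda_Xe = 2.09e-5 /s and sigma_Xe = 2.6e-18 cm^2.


Xe_eq = (gamma_I + gamma_Xe) * Sigma_f * phi / (lambda_Xe + sigma_Xe * phi)
Numerator = (0.0565 + 0.0032) * 0.116 * 2.5462e+13 = 1.763294e+11
Denominator = 2.09e-5 + 2.6e-18 * 2.5462e+13 = 8.710120e-05
Xe_eq = 1.763294e+11 / 8.710120e-05 = 2.0244e+15 /cm^3

2.0244e+15


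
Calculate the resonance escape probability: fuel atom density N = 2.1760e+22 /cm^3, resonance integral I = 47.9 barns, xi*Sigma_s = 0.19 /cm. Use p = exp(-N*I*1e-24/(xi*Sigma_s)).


p = exp(-N * I * 1e-24 / (xi*Sigma_s))
p = exp(-2.1760e+22 * 47.9 * 1e-24 / 0.19)
p = 0.0041452

0.0041452


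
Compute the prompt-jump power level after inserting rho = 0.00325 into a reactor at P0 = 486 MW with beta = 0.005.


P1/P0 = beta / (beta - rho)
P1/P0 = 0.005 / (0.005 - 0.00325) = 2.857143
P1 = 486 * 2.857143 = 1388.6 MW

1388.6


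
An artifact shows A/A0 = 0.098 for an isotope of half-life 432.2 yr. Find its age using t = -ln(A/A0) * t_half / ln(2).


lambda = ln(2) / t_half = ln(2) / 432.2 = 0.001603765 /yr
t = -ln(A/A0) / lambda
t = -ln(0.098) / 0.001603765
t = 1448.3 yr

1448.3


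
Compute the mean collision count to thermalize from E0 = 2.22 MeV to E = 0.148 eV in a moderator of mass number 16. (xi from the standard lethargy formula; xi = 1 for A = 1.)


xi = 1 + (A-1)^2/(2A)*ln((A-1)/(A+1)) = 0.1199467 (for A = 16)
n = ln(E0/E) / xi
n = ln(2.22e6 / 0.148) / 0.1199467
n = ln(1.500000e+07) / 0.1199467 = 137.76

137.76


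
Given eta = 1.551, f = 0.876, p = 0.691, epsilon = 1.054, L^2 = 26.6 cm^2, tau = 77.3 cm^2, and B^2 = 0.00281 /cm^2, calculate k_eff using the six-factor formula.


k_inf = eta*f*p*eps = 1.551*0.876*0.691*1.054 = 0.9895428
P_TNL = 1/(1 + L^2*B^2) = 1/(1 + 26.6*0.00281) = 0.9304524
P_FNL = exp(-B^2*tau) = exp(-0.00281*77.3) = 0.8047585
k_eff = k_inf * P_TNL * P_FNL = 0.9895428 * 0.9304524 * 0.8047585
k_eff = 0.74096

0.74096


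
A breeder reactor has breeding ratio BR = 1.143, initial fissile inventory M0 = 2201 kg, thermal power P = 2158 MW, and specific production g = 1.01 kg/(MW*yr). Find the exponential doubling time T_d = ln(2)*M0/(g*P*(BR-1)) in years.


Breeding gain G = BR - 1 = 1.143 - 1 = 0.143
Fissile production rate = g * P * G = 1.01 * 2158 * 0.143 = 311.67994 kg/yr
T_d = ln(2) * M0 / (g * P * G)
T_d = ln(2) * 2201 / 311.67994 = 4.8948 yr

4.8948
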